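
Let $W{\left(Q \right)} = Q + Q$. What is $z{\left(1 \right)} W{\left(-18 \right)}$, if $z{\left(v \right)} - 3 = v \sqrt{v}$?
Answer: $-144$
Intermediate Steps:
$z{\left(v \right)} = 3 + v^{\frac{3}{2}}$ ($z{\left(v \right)} = 3 + v \sqrt{v} = 3 + v^{\frac{3}{2}}$)
$W{\left(Q \right)} = 2 Q$
$z{\left(1 \right)} W{\left(-18 \right)} = \left(3 + 1^{\frac{3}{2}}\right) 2 \left(-18\right) = \left(3 + 1\right) \left(-36\right) = 4 \left(-36\right) = -144$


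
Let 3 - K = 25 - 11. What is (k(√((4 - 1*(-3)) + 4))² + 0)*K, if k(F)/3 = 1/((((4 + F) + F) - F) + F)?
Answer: -1485/196 + 99*√11/49 ≈ -0.87560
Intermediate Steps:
k(F) = 3/(4 + 2*F) (k(F) = 3/((((4 + F) + F) - F) + F) = 3/(((4 + 2*F) - F) + F) = 3/((4 + F) + F) = 3/(4 + 2*F))
K = -11 (K = 3 - (25 - 11) = 3 - 1*14 = 3 - 14 = -11)
(k(√((4 - 1*(-3)) + 4))² + 0)*K = ((3/(2*(2 + √((4 - 1*(-3)) + 4))))² + 0)*(-11) = ((3/(2*(2 + √((4 + 3) + 4))))² + 0)*(-11) = ((3/(2*(2 + √(7 + 4))))² + 0)*(-11) = ((3/(2*(2 + √11)))² + 0)*(-11) = (9/(4*(2 + √11)²) + 0)*(-11) = (9/(4*(2 + √11)²))*(-11) = -99/(4*(2 + √11)²)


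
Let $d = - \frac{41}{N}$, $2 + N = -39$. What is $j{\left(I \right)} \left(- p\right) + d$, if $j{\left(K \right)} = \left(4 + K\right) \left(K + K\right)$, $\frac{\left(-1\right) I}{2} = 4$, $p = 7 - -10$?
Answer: $-1087$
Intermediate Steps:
$N = -41$ ($N = -2 - 39 = -41$)
$d = 1$ ($d = - \frac{41}{-41} = \left(-41\right) \left(- \frac{1}{41}\right) = 1$)
$p = 17$ ($p = 7 + 10 = 17$)
$I = -8$ ($I = \left(-2\right) 4 = -8$)
$j{\left(K \right)} = 2 K \left(4 + K\right)$ ($j{\left(K \right)} = \left(4 + K\right) 2 K = 2 K \left(4 + K\right)$)
$j{\left(I \right)} \left(- p\right) + d = 2 \left(-8\right) \left(4 - 8\right) \left(\left(-1\right) 17\right) + 1 = 2 \left(-8\right) \left(-4\right) \left(-17\right) + 1 = 64 \left(-17\right) + 1 = -1088 + 1 = -1087$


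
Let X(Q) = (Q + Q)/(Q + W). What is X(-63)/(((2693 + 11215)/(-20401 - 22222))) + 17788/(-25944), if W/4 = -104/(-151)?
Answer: -242601240800/34192320789 ≈ -7.0952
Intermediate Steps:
W = 416/151 (W = 4*(-104/(-151)) = 4*(-104*(-1/151)) = 4*(104/151) = 416/151 ≈ 2.7550)
X(Q) = 2*Q/(416/151 + Q) (X(Q) = (Q + Q)/(Q + 416/151) = (2*Q)/(416/151 + Q) = 2*Q/(416/151 + Q))
X(-63)/(((2693 + 11215)/(-20401 - 22222))) + 17788/(-25944) = (302*(-63)/(416 + 151*(-63)))/(((2693 + 11215)/(-20401 - 22222))) + 17788/(-25944) = (302*(-63)/(416 - 9513))/((13908/(-42623))) + 17788*(-1/25944) = (302*(-63)/(-9097))/((13908*(-1/42623))) - 4447/6486 = (302*(-63)*(-1/9097))/(-13908/42623) - 4447/6486 = (19026/9097)*(-42623/13908) - 4447/6486 = -135157533/21086846 - 4447/6486 = -242601240800/34192320789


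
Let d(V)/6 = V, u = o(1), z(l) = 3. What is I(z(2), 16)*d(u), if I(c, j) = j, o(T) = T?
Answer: 96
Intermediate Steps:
u = 1
d(V) = 6*V
I(z(2), 16)*d(u) = 16*(6*1) = 16*6 = 96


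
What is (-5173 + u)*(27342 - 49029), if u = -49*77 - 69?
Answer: 195508305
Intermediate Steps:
u = -3842 (u = -3773 - 69 = -3842)
(-5173 + u)*(27342 - 49029) = (-5173 - 3842)*(27342 - 49029) = -9015*(-21687) = 195508305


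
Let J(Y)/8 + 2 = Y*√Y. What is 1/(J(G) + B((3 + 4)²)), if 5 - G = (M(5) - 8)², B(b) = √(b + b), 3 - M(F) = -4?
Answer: 24/1103 - 7*√2/2206 ≈ 0.017271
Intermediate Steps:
M(F) = 7 (M(F) = 3 - 1*(-4) = 3 + 4 = 7)
B(b) = √2*√b (B(b) = √(2*b) = √2*√b)
G = 4 (G = 5 - (7 - 8)² = 5 - 1*(-1)² = 5 - 1*1 = 5 - 1 = 4)
J(Y) = -16 + 8*Y^(3/2) (J(Y) = -16 + 8*(Y*√Y) = -16 + 8*Y^(3/2))
1/(J(G) + B((3 + 4)²)) = 1/((-16 + 8*4^(3/2)) + √2*√((3 + 4)²)) = 1/((-16 + 8*8) + √2*√(7²)) = 1/((-16 + 64) + √2*√49) = 1/(48 + √2*7) = 1/(48 + 7*√2)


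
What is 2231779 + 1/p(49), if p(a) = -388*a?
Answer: 42430582347/19012 ≈ 2.2318e+6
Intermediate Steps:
2231779 + 1/p(49) = 2231779 + 1/(-388*49) = 2231779 + 1/(-19012) = 2231779 - 1/19012 = 42430582347/19012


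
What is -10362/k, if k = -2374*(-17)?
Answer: -5181/20179 ≈ -0.25675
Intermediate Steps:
k = 40358
-10362/k = -10362/40358 = -10362*1/40358 = -5181/20179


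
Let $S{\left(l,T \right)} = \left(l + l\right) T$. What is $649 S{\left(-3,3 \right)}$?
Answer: $-11682$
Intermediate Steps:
$S{\left(l,T \right)} = 2 T l$ ($S{\left(l,T \right)} = 2 l T = 2 T l$)
$649 S{\left(-3,3 \right)} = 649 \cdot 2 \cdot 3 \left(-3\right) = 649 \left(-18\right) = -11682$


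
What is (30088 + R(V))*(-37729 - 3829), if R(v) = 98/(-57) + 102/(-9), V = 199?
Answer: -23747238592/19 ≈ -1.2499e+9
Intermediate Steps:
R(v) = -248/19 (R(v) = 98*(-1/57) + 102*(-⅑) = -98/57 - 34/3 = -248/19)
(30088 + R(V))*(-37729 - 3829) = (30088 - 248/19)*(-37729 - 3829) = (571424/19)*(-41558) = -23747238592/19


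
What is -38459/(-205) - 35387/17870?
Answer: 136001599/732670 ≈ 185.62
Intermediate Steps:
-38459/(-205) - 35387/17870 = -38459*(-1/205) - 35387*1/17870 = 38459/205 - 35387/17870 = 136001599/732670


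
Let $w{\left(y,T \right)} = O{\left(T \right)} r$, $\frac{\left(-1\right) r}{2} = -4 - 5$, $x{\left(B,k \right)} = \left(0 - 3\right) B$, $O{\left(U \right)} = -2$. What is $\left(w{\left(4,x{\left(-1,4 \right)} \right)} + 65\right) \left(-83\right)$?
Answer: $-2407$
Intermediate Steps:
$x{\left(B,k \right)} = - 3 B$
$r = 18$ ($r = - 2 \left(-4 - 5\right) = \left(-2\right) \left(-9\right) = 18$)
$w{\left(y,T \right)} = -36$ ($w{\left(y,T \right)} = \left(-2\right) 18 = -36$)
$\left(w{\left(4,x{\left(-1,4 \right)} \right)} + 65\right) \left(-83\right) = \left(-36 + 65\right) \left(-83\right) = 29 \left(-83\right) = -2407$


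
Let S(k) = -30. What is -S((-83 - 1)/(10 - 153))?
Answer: 30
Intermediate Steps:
-S((-83 - 1)/(10 - 153)) = -1*(-30) = 30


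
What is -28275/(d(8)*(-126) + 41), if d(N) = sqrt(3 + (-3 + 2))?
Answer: 1159275/30071 + 3562650*sqrt(2)/30071 ≈ 206.10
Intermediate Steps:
d(N) = sqrt(2) (d(N) = sqrt(3 - 1) = sqrt(2))
-28275/(d(8)*(-126) + 41) = -28275/(sqrt(2)*(-126) + 41) = -28275/(-126*sqrt(2) + 41) = -28275/(41 - 126*sqrt(2))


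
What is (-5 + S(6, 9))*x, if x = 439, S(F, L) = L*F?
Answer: 21511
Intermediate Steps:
S(F, L) = F*L
(-5 + S(6, 9))*x = (-5 + 6*9)*439 = (-5 + 54)*439 = 49*439 = 21511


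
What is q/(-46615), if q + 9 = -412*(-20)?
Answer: -8231/46615 ≈ -0.17657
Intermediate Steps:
q = 8231 (q = -9 - 412*(-20) = -9 + 8240 = 8231)
q/(-46615) = 8231/(-46615) = 8231*(-1/46615) = -8231/46615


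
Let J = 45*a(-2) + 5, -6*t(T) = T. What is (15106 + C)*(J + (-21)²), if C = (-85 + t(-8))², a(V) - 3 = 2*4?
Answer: 187216655/9 ≈ 2.0802e+7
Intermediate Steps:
t(T) = -T/6
a(V) = 11 (a(V) = 3 + 2*4 = 3 + 8 = 11)
J = 500 (J = 45*11 + 5 = 495 + 5 = 500)
C = 63001/9 (C = (-85 - ⅙*(-8))² = (-85 + 4/3)² = (-251/3)² = 63001/9 ≈ 7000.1)
(15106 + C)*(J + (-21)²) = (15106 + 63001/9)*(500 + (-21)²) = 198955*(500 + 441)/9 = (198955/9)*941 = 187216655/9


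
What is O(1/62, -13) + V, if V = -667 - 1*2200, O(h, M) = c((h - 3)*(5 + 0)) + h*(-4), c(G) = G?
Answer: -178683/62 ≈ -2882.0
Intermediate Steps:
O(h, M) = -15 + h (O(h, M) = (h - 3)*(5 + 0) + h*(-4) = (-3 + h)*5 - 4*h = (-15 + 5*h) - 4*h = -15 + h)
V = -2867 (V = -667 - 2200 = -2867)
O(1/62, -13) + V = (-15 + 1/62) - 2867 = -929/62 - 2867 = -178683/62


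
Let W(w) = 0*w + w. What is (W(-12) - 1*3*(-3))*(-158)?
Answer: 474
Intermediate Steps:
W(w) = w (W(w) = 0 + w = w)
(W(-12) - 1*3*(-3))*(-158) = (-12 - 1*3*(-3))*(-158) = (-12 - 3*(-3))*(-158) = (-12 + 9)*(-158) = -3*(-158) = 474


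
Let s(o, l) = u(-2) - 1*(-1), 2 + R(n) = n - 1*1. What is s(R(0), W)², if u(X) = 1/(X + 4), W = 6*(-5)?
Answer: 9/4 ≈ 2.2500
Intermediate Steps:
W = -30
R(n) = -3 + n (R(n) = -2 + (n - 1*1) = -2 + (n - 1) = -2 + (-1 + n) = -3 + n)
u(X) = 1/(4 + X)
s(o, l) = 3/2 (s(o, l) = 1/(4 - 2) - 1*(-1) = 1/2 + 1 = ½ + 1 = 3/2)
s(R(0), W)² = (3/2)² = 9/4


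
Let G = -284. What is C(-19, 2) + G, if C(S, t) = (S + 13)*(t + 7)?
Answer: -338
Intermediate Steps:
C(S, t) = (7 + t)*(13 + S) (C(S, t) = (13 + S)*(7 + t) = (7 + t)*(13 + S))
C(-19, 2) + G = (91 + 7*(-19) + 13*2 - 19*2) - 284 = (91 - 133 + 26 - 38) - 284 = -54 - 284 = -338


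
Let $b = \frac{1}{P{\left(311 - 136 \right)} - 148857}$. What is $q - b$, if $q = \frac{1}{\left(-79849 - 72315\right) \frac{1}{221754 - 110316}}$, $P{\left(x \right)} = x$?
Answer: $- \frac{2071084069}{2828005981} \approx -0.73235$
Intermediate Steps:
$q = - \frac{55719}{76082}$ ($q = \frac{1}{\left(-152164\right) \frac{1}{111438}} = \frac{1}{- \frac{76082}{55719}} = - \frac{55719}{76082} \approx -0.73235$)
$b = - \frac{1}{148682}$ ($b = \frac{1}{\left(311 - 136\right) - 148857} = \frac{1}{175 - 148857} = \frac{1}{-148682} = - \frac{1}{148682} \approx -6.7258 \cdot 10^{-6}$)
$q - b = - \frac{55719}{76082} - - \frac{1}{148682} = - \frac{55719}{76082} + \frac{1}{148682} = - \frac{2071084069}{2828005981}$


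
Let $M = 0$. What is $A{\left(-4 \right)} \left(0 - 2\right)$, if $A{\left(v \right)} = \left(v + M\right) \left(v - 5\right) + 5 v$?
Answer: $-32$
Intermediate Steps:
$A{\left(v \right)} = 5 v + v \left(-5 + v\right)$ ($A{\left(v \right)} = \left(v + 0\right) \left(v - 5\right) + 5 v = v \left(-5 + v\right) + 5 v = 5 v + v \left(-5 + v\right)$)
$A{\left(-4 \right)} \left(0 - 2\right) = \left(-4\right)^{2} \left(0 - 2\right) = 16 \left(-2\right) = -32$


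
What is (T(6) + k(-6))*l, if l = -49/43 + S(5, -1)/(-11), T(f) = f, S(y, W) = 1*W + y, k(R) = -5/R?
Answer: -9717/946 ≈ -10.272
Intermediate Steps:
S(y, W) = W + y
l = -711/473 (l = -49/43 + (-1 + 5)/(-11) = -49*1/43 + 4*(-1/11) = -49/43 - 4/11 = -711/473 ≈ -1.5032)
(T(6) + k(-6))*l = (6 - 5/(-6))*(-711/473) = (6 - 5*(-⅙))*(-711/473) = (6 + ⅚)*(-711/473) = (41/6)*(-711/473) = -9717/946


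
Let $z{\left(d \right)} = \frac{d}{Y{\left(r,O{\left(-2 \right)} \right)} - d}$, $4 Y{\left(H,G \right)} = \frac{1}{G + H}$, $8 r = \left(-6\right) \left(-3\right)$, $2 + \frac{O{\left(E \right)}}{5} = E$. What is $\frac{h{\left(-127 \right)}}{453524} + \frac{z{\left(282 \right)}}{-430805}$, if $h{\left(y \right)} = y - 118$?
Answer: $- \frac{2104291628647}{3912101885756860} \approx -0.00053789$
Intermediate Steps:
$O{\left(E \right)} = -10 + 5 E$
$r = \frac{9}{4}$ ($r = \frac{\left(-6\right) \left(-3\right)}{8} = \frac{1}{8} \cdot 18 = \frac{9}{4} \approx 2.25$)
$h{\left(y \right)} = -118 + y$
$Y{\left(H,G \right)} = \frac{1}{4 \left(G + H\right)}$
$z{\left(d \right)} = \frac{d}{- \frac{1}{71} - d}$ ($z{\left(d \right)} = \frac{d}{\frac{1}{4 \left(\left(-10 + 5 \left(-2\right)\right) + \frac{9}{4}\right)} - d} = \frac{d}{\frac{1}{4 \left(\left(-10 - 10\right) + \frac{9}{4}\right)} - d} = \frac{d}{\frac{1}{4 \left(-20 + \frac{9}{4}\right)} - d} = \frac{d}{\frac{1}{4 \left(- \frac{71}{4}\right)} - d} = \frac{d}{\frac{1}{4} \left(- \frac{4}{71}\right) - d} = \frac{d}{- \frac{1}{71} - d}$)
$\frac{h{\left(-127 \right)}}{453524} + \frac{z{\left(282 \right)}}{-430805} = \frac{-118 - 127}{453524} + \frac{\left(-71\right) 282 \frac{1}{1 + 71 \cdot 282}}{-430805} = \left(-245\right) \frac{1}{453524} + \left(-71\right) 282 \frac{1}{1 + 20022} \left(- \frac{1}{430805}\right) = - \frac{245}{453524} + \left(-71\right) 282 \cdot \frac{1}{20023} \left(- \frac{1}{430805}\right) = - \frac{245}{453524} - - \frac{20022}{8626008515} = - \frac{245}{453524} + \frac{20022}{8626008515} = - \frac{2104291628647}{3912101885756860}$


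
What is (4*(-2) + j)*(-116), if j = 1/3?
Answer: 2668/3 ≈ 889.33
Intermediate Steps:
j = ⅓ ≈ 0.33333
(4*(-2) + j)*(-116) = (4*(-2) + ⅓)*(-116) = (-8 + ⅓)*(-116) = -23/3*(-116) = 2668/3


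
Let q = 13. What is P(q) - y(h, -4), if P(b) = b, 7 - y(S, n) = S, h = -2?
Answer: 4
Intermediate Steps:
y(S, n) = 7 - S
P(q) - y(h, -4) = 13 - (7 - 1*(-2)) = 13 - (7 + 2) = 13 - 1*9 = 13 - 9 = 4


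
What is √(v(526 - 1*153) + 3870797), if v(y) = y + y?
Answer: √3871543 ≈ 1967.6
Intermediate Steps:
v(y) = 2*y
√(v(526 - 1*153) + 3870797) = √(2*(526 - 1*153) + 3870797) = √(2*(526 - 153) + 3870797) = √(2*373 + 3870797) = √(746 + 3870797) = √3871543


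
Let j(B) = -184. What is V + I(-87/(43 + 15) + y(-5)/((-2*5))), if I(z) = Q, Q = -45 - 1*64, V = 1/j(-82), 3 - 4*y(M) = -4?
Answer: -20057/184 ≈ -109.01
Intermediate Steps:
y(M) = 7/4 (y(M) = ¾ - ¼*(-4) = ¾ + 1 = 7/4)
V = -1/184 (V = 1/(-184) = -1/184 ≈ -0.0054348)
Q = -109 (Q = -45 - 64 = -109)
I(z) = -109
V + I(-87/(43 + 15) + y(-5)/((-2*5))) = -1/184 - 109 = -20057/184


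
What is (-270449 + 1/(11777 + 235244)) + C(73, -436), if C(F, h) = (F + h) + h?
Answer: -67003952207/247021 ≈ -2.7125e+5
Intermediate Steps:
C(F, h) = F + 2*h
(-270449 + 1/(11777 + 235244)) + C(73, -436) = (-270449 + 1/(11777 + 235244)) + (73 + 2*(-436)) = (-270449 + 1/247021) + (73 - 872) = (-270449 + 1/247021) - 799 = -66806582428/247021 - 799 = -67003952207/247021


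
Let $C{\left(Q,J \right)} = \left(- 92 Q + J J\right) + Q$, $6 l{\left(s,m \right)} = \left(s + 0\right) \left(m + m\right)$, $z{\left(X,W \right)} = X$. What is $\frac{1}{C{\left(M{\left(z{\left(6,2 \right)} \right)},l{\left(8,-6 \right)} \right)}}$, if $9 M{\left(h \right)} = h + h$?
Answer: $\frac{3}{404} \approx 0.0074257$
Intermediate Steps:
$l{\left(s,m \right)} = \frac{m s}{3}$ ($l{\left(s,m \right)} = \frac{\left(s + 0\right) \left(m + m\right)}{6} = \frac{s 2 m}{6} = \frac{2 m s}{6} = \frac{m s}{3}$)
$M{\left(h \right)} = \frac{2 h}{9}$ ($M{\left(h \right)} = \frac{h + h}{9} = \frac{2 h}{9}$)
$C{\left(Q,J \right)} = J^{2} - 91 Q$ ($C{\left(Q,J \right)} = \left(- 92 Q + J^{2}\right) + Q = \left(J^{2} - 92 Q\right) + Q = J^{2} - 91 Q$)
$\frac{1}{C{\left(M{\left(z{\left(6,2 \right)} \right)},l{\left(8,-6 \right)} \right)}} = \frac{1}{\left(\frac{1}{3} \left(-6\right) 8\right)^{2} - 91 \cdot \frac{2}{9} \cdot 6} = \frac{1}{\left(-16\right)^{2} - \frac{364}{3}} = \frac{1}{256 - \frac{364}{3}} = \frac{1}{\frac{404}{3}} = \frac{3}{404}$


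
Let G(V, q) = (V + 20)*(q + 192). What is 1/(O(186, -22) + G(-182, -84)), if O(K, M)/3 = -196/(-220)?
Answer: -55/962133 ≈ -5.7165e-5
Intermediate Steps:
O(K, M) = 147/55 (O(K, M) = 3*(-196/(-220)) = 3*(-196*(-1/220)) = 3*(49/55) = 147/55)
G(V, q) = (20 + V)*(192 + q)
1/(O(186, -22) + G(-182, -84)) = 1/(147/55 + (3840 + 20*(-84) + 192*(-182) - 182*(-84))) = 1/(147/55 + (3840 - 1680 - 34944 + 15288)) = 1/(147/55 - 17496) = 1/(-962133/55) = -55/962133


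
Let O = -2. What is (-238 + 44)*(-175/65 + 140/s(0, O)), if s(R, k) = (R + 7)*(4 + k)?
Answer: -18430/13 ≈ -1417.7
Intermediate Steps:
s(R, k) = (4 + k)*(7 + R) (s(R, k) = (7 + R)*(4 + k) = (4 + k)*(7 + R))
(-238 + 44)*(-175/65 + 140/s(0, O)) = (-238 + 44)*(-175/65 + 140/(28 + 4*0 + 7*(-2) + 0*(-2))) = -194*(-175*1/65 + 140/(28 + 0 - 14 + 0)) = -194*(-35/13 + 140/14) = -194*(-35/13 + 140*(1/14)) = -194*(-35/13 + 10) = -194*95/13 = -18430/13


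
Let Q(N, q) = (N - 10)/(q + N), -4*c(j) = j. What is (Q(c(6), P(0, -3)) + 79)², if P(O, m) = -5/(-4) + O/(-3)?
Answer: 15625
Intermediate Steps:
P(O, m) = 5/4 - O/3 (P(O, m) = -5*(-¼) + O*(-⅓) = 5/4 - O/3)
c(j) = -j/4
Q(N, q) = (-10 + N)/(N + q)
(Q(c(6), P(0, -3)) + 79)² = ((-10 - ¼*6)/(-¼*6 + (5/4 - ⅓*0)) + 79)² = ((-10 - 3/2)/(-3/2 + (5/4 + 0)) + 79)² = (-23/2/(-3/2 + 5/4) + 79)² = (-23/2/(-¼) + 79)² = (-4*(-23/2) + 79)² = (46 + 79)² = 125² = 15625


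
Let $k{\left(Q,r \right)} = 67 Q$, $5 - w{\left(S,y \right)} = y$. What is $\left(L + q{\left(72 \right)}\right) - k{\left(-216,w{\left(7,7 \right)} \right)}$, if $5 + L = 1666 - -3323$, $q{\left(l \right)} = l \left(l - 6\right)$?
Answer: $24208$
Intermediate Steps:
$w{\left(S,y \right)} = 5 - y$
$q{\left(l \right)} = l \left(-6 + l\right)$
$L = 4984$ ($L = -5 + \left(1666 - -3323\right) = -5 + \left(1666 + 3323\right) = -5 + 4989 = 4984$)
$\left(L + q{\left(72 \right)}\right) - k{\left(-216,w{\left(7,7 \right)} \right)} = \left(4984 + 72 \left(-6 + 72\right)\right) - 67 \left(-216\right) = \left(4984 + 72 \cdot 66\right) - -14472 = \left(4984 + 4752\right) + 14472 = 9736 + 14472 = 24208$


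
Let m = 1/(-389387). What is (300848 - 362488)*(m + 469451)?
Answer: -11267675903279040/389387 ≈ -2.8937e+10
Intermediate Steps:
m = -1/389387 ≈ -2.5681e-6
(300848 - 362488)*(m + 469451) = (300848 - 362488)*(-1/389387 + 469451) = -61640*182798116536/389387 = -11267675903279040/389387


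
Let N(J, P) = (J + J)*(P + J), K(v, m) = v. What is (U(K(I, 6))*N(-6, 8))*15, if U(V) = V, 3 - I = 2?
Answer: -360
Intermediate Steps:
I = 1 (I = 3 - 1*2 = 3 - 2 = 1)
N(J, P) = 2*J*(J + P) (N(J, P) = (2*J)*(J + P) = 2*J*(J + P))
(U(K(I, 6))*N(-6, 8))*15 = (1*(2*(-6)*(-6 + 8)))*15 = (1*(2*(-6)*2))*15 = (1*(-24))*15 = -24*15 = -360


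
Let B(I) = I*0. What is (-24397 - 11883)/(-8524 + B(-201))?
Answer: 9070/2131 ≈ 4.2562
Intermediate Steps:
B(I) = 0
(-24397 - 11883)/(-8524 + B(-201)) = (-24397 - 11883)/(-8524 + 0) = -36280/(-8524) = -36280*(-1/8524) = 9070/2131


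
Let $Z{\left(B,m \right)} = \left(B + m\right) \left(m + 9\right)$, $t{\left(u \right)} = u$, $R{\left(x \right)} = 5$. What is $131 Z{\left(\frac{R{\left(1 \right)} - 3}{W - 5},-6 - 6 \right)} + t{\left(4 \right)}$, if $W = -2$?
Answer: $\frac{33826}{7} \approx 4832.3$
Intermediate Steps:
$Z{\left(B,m \right)} = \left(9 + m\right) \left(B + m\right)$ ($Z{\left(B,m \right)} = \left(B + m\right) \left(9 + m\right) = \left(9 + m\right) \left(B + m\right)$)
$131 Z{\left(\frac{R{\left(1 \right)} - 3}{W - 5},-6 - 6 \right)} + t{\left(4 \right)} = 131 \left(\left(-6 - 6\right)^{2} + 9 \frac{5 - 3}{-2 - 5} + 9 \left(-6 - 6\right) + \frac{5 - 3}{-2 - 5} \left(-6 - 6\right)\right) + 4 = 131 \left(\left(-12\right)^{2} + 9 \frac{2}{-7} + 9 \left(-12\right) + \frac{2}{-7} \left(-12\right)\right) + 4 = 131 \left(144 + 9 \cdot 2 \left(- \frac{1}{7}\right) - 108 + 2 \left(- \frac{1}{7}\right) \left(-12\right)\right) + 4 = 131 \left(144 + 9 \left(- \frac{2}{7}\right) - 108 - - \frac{24}{7}\right) + 4 = 131 \left(144 - \frac{18}{7} - 108 + \frac{24}{7}\right) + 4 = 131 \cdot \frac{258}{7} + 4 = \frac{33798}{7} + 4 = \frac{33826}{7}$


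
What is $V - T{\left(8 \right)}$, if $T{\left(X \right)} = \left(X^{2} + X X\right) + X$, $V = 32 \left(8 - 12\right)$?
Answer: $-264$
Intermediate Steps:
$V = -128$ ($V = 32 \left(-4\right) = -128$)
$T{\left(X \right)} = X + 2 X^{2}$ ($T{\left(X \right)} = \left(X^{2} + X^{2}\right) + X = 2 X^{2} + X = X + 2 X^{2}$)
$V - T{\left(8 \right)} = -128 - 8 \left(1 + 2 \cdot 8\right) = -128 - 8 \left(1 + 16\right) = -128 - 8 \cdot 17 = -128 - 136 = -264$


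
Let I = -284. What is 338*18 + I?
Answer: 5800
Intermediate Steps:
338*18 + I = 338*18 - 284 = 6084 - 284 = 5800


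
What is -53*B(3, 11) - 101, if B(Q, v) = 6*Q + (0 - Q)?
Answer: -896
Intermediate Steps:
B(Q, v) = 5*Q (B(Q, v) = 6*Q - Q = 5*Q)
-53*B(3, 11) - 101 = -265*3 - 101 = -53*15 - 101 = -795 - 101 = -896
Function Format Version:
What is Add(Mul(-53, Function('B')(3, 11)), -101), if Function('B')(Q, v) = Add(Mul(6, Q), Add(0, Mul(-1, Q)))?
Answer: -896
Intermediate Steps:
Function('B')(Q, v) = Mul(5, Q) (Function('B')(Q, v) = Add(Mul(6, Q), Mul(-1, Q)) = Mul(5, Q))
Add(Mul(-53, Function('B')(3, 11)), -101) = Add(Mul(-53, Mul(5, 3)), -101) = Add(Mul(-53, 15), -101) = Add(-795, -101) = -896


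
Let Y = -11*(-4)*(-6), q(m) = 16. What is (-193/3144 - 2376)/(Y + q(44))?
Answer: 7470337/779712 ≈ 9.5809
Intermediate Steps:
Y = -264 (Y = 44*(-6) = -264)
(-193/3144 - 2376)/(Y + q(44)) = (-193/3144 - 2376)/(-264 + 16) = (-193*1/3144 - 2376)/(-248) = (-193/3144 - 2376)*(-1/248) = -7470337/3144*(-1/248) = 7470337/779712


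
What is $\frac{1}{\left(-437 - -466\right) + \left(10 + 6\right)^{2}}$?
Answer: $\frac{1}{285} \approx 0.0035088$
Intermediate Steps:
$\frac{1}{\left(-437 - -466\right) + \left(10 + 6\right)^{2}} = \frac{1}{\left(-437 + 466\right) + 16^{2}} = \frac{1}{29 + 256} = \frac{1}{285}$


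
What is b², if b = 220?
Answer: 48400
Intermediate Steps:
b² = 220² = 48400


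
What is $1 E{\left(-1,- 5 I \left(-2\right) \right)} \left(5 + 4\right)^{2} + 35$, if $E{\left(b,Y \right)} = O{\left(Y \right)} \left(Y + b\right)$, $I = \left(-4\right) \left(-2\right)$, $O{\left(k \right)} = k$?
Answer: $511955$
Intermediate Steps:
$I = 8$
$E{\left(b,Y \right)} = Y \left(Y + b\right)$
$1 E{\left(-1,- 5 I \left(-2\right) \right)} \left(5 + 4\right)^{2} + 35 = 1 \left(-5\right) 8 \left(-2\right) \left(\left(-5\right) 8 \left(-2\right) - 1\right) \left(5 + 4\right)^{2} + 35 = 1 \left(-40\right) \left(-2\right) \left(\left(-40\right) \left(-2\right) - 1\right) 9^{2} + 35 = 1 \cdot 80 \left(80 - 1\right) 81 + 35 = 1 \cdot 80 \cdot 79 \cdot 81 + 35 = 1 \cdot 6320 \cdot 81 + 35 = 6320 \cdot 81 + 35 = 511920 + 35 = 511955$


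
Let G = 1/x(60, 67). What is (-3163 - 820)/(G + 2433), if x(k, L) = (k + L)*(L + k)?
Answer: -64241807/39241858 ≈ -1.6371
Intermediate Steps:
x(k, L) = (L + k)² (x(k, L) = (L + k)*(L + k) = (L + k)²)
G = 1/16129 (G = 1/((67 + 60)²) = 1/(127²) = 1/16129 ≈ 6.2000e-5)
(-3163 - 820)/(G + 2433) = (-3163 - 820)/(1/16129 + 2433) = -3983/39241858/16129 = -3983*16129/39241858 = -64241807/39241858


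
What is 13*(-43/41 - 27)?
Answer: -14950/41 ≈ -364.63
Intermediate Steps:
13*(-43/41 - 27) = 13*(-1150/41) = -14950/41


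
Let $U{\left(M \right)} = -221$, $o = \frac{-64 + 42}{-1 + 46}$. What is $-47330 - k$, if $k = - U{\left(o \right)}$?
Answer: $-47551$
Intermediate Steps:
$o = - \frac{22}{45} \approx -0.48889$
$k = 221$ ($k = \left(-1\right) \left(-221\right) = 221$)
$-47330 - k = -47330 - 221 = -47551$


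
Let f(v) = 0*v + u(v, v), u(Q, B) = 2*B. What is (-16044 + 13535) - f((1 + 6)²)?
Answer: -2607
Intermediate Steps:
f(v) = 2*v (f(v) = 0*v + 2*v = 0 + 2*v = 2*v)
(-16044 + 13535) - f((1 + 6)²) = (-16044 + 13535) - 2*(1 + 6)² = -2509 - 2*7² = -2509 - 2*49 = -2509 - 1*98 = -2509 - 98 = -2607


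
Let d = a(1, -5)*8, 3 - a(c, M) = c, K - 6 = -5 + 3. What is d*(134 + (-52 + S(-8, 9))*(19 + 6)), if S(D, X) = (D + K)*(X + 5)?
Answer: -41056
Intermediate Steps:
K = 4 (K = 6 + (-5 + 3) = 6 - 2 = 4)
a(c, M) = 3 - c
S(D, X) = (4 + D)*(5 + X) (S(D, X) = (D + 4)*(X + 5) = (4 + D)*(5 + X))
d = 16 (d = (3 - 1*1)*8 = (3 - 1)*8 = 2*8 = 16)
d*(134 + (-52 + S(-8, 9))*(19 + 6)) = 16*(134 + (-52 + (20 + 4*9 + 5*(-8) - 8*9))*(19 + 6)) = 16*(134 + (-52 + (20 + 36 - 40 - 72))*25) = 16*(134 + (-52 - 56)*25) = 16*(134 - 108*25) = 16*(134 - 2700) = 16*(-2566) = -41056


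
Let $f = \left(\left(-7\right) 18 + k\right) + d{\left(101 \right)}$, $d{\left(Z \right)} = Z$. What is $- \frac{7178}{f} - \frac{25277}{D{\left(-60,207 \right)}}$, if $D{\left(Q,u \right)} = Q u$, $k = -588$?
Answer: $\frac{4549807}{331020} \approx 13.745$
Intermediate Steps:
$f = -613$ ($f = \left(\left(-7\right) 18 - 588\right) + 101 = \left(-126 - 588\right) + 101 = -714 + 101 = -613$)
$- \frac{7178}{f} - \frac{25277}{D{\left(-60,207 \right)}} = - \frac{7178}{-613} - \frac{25277}{\left(-60\right) 207} = \left(-7178\right) \left(- \frac{1}{613}\right) - \frac{25277}{-12420} = \frac{7178}{613} - - \frac{1099}{540} = \frac{7178}{613} + \frac{1099}{540} = \frac{4549807}{331020}$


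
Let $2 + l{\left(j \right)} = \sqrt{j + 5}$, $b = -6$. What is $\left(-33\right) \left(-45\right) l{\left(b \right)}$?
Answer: $-2970 + 1485 i \approx -2970.0 + 1485.0 i$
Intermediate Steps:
$l{\left(j \right)} = -2 + \sqrt{5 + j}$ ($l{\left(j \right)} = -2 + \sqrt{j + 5} = -2 + \sqrt{5 + j}$)
$\left(-33\right) \left(-45\right) l{\left(b \right)} = \left(-33\right) \left(-45\right) \left(-2 + \sqrt{5 - 6}\right) = 1485 \left(-2 + \sqrt{-1}\right) = 1485 \left(-2 + i\right) = -2970 + 1485 i$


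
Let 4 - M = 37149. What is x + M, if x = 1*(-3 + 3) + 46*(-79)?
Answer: -40779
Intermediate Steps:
M = -37145 (M = 4 - 1*37149 = 4 - 37149 = -37145)
x = -3634 (x = 1*0 - 3634 = 0 - 3634 = -3634)
x + M = -3634 - 37145 = -40779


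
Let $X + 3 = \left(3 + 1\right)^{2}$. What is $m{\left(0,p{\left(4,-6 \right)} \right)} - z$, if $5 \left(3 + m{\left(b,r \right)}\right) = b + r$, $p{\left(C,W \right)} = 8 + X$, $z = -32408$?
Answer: $\frac{162046}{5} \approx 32409.0$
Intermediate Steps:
$X = 13$ ($X = -3 + \left(3 + 1\right)^{2} = -3 + 4^{2} = -3 + 16 = 13$)
$p{\left(C,W \right)} = 21$ ($p{\left(C,W \right)} = 8 + 13 = 21$)
$m{\left(b,r \right)} = -3 + \frac{b}{5} + \frac{r}{5}$ ($m{\left(b,r \right)} = -3 + \frac{b + r}{5} = -3 + \left(\frac{b}{5} + \frac{r}{5}\right) = -3 + \frac{b}{5} + \frac{r}{5}$)
$m{\left(0,p{\left(4,-6 \right)} \right)} - z = \left(-3 + \frac{1}{5} \cdot 0 + \frac{1}{5} \cdot 21\right) - -32408 = \left(-3 + 0 + \frac{21}{5}\right) + 32408 = \frac{6}{5} + 32408 = \frac{162046}{5}$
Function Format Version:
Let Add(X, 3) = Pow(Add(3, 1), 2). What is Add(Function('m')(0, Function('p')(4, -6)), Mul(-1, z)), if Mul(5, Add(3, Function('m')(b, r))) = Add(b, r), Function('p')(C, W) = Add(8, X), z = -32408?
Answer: Rational(162046, 5) ≈ 32409.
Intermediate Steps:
X = 13 (X = Add(-3, Pow(Add(3, 1), 2)) = Add(-3, Pow(4, 2)) = Add(-3, 16) = 13)
Function('p')(C, W) = 21 (Function('p')(C, W) = Add(8, 13) = 21)
Function('m')(b, r) = Add(-3, Mul(Rational(1, 5), b), Mul(Rational(1, 5), r)) (Function('m')(b, r) = Add(-3, Mul(Rational(1, 5), Add(b, r))) = Add(-3, Add(Mul(Rational(1, 5), b), Mul(Rational(1, 5), r))) = Add(-3, Mul(Rational(1, 5), b), Mul(Rational(1, 5), r)))
Add(Function('m')(0, Function('p')(4, -6)), Mul(-1, z)) = Add(Add(-3, Mul(Rational(1, 5), 0), Mul(Rational(1, 5), 21)), Mul(-1, -32408)) = Add(Add(-3, 0, Rational(21, 5)), 32408) = Add(Rational(6, 5), 32408) = Rational(162046, 5)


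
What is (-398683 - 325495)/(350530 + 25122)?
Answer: -362089/187826 ≈ -1.9278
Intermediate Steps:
(-398683 - 325495)/(350530 + 25122) = -724178/375652 = -724178*1/375652 = -362089/187826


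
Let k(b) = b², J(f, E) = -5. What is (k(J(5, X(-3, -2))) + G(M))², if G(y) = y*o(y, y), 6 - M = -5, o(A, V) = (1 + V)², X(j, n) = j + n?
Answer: 2588881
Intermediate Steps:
M = 11 (M = 6 - 1*(-5) = 6 + 5 = 11)
G(y) = y*(1 + y)²
(k(J(5, X(-3, -2))) + G(M))² = ((-5)² + 11*(1 + 11)²)² = (25 + 11*12²)² = (25 + 11*144)² = (25 + 1584)² = 1609² = 2588881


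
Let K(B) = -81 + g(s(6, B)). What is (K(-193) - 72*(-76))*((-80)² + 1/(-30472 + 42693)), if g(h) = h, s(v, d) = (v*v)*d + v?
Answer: -11028230541/1111 ≈ -9.9264e+6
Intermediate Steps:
s(v, d) = v + d*v² (s(v, d) = v²*d + v = d*v² + v = v + d*v²)
K(B) = -75 + 36*B (K(B) = -81 + 6*(1 + B*6) = -81 + 6*(1 + 6*B) = -81 + (6 + 36*B) = -75 + 36*B)
(K(-193) - 72*(-76))*((-80)² + 1/(-30472 + 42693)) = ((-75 + 36*(-193)) - 72*(-76))*((-80)² + 1/(-30472 + 42693)) = ((-75 - 6948) + 5472)*(6400 + 1/12221) = (-7023 + 5472)*(6400 + 1/12221) = -1551*78214401/12221 = -11028230541/1111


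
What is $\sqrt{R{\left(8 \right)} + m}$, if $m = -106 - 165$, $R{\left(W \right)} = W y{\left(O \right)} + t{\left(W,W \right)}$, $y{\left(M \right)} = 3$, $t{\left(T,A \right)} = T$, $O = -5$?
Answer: $i \sqrt{239} \approx 15.46 i$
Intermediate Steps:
$R{\left(W \right)} = 4 W$ ($R{\left(W \right)} = W 3 + W = 3 W + W = 4 W$)
$m = -271$ ($m = -106 - 165 = -271$)
$\sqrt{R{\left(8 \right)} + m} = \sqrt{4 \cdot 8 - 271} = \sqrt{32 - 271} = \sqrt{-239} = i \sqrt{239}$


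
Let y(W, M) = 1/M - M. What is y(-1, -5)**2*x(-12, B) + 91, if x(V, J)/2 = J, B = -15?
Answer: -3001/5 ≈ -600.20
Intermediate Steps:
x(V, J) = 2*J
y(-1, -5)**2*x(-12, B) + 91 = (1/(-5) - 1*(-5))**2*(2*(-15)) + 91 = (-1/5 + 5)**2*(-30) + 91 = (24/5)**2*(-30) + 91 = (576/25)*(-30) + 91 = -3456/5 + 91 = -3001/5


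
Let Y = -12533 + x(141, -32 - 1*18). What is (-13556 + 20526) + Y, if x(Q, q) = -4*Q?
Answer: -6127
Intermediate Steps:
Y = -13097 (Y = -12533 - 4*141 = -12533 - 564 = -13097)
(-13556 + 20526) + Y = (-13556 + 20526) - 13097 = 6970 - 13097 = -6127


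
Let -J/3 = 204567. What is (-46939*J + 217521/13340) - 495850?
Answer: 384272245506781/13340 ≈ 2.8806e+10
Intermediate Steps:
J = -613701 (J = -3*204567 = -613701)
(-46939*J + 217521/13340) - 495850 = (-46939/(1/(-613701)) + 217521/13340) - 495850 = (-46939/(-1/613701) + 217521*(1/13340)) - 495850 = (-46939*(-613701) + 217521/13340) - 495850 = (28806511239 + 217521/13340) - 495850 = 384278860145781/13340 - 495850 = 384272245506781/13340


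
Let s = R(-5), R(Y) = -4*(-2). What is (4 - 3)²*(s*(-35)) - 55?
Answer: -335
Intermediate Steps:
R(Y) = 8
s = 8
(4 - 3)²*(s*(-35)) - 55 = (4 - 3)²*(8*(-35)) - 55 = 1²*(-280) - 55 = 1*(-280) - 55 = -280 - 55 = -335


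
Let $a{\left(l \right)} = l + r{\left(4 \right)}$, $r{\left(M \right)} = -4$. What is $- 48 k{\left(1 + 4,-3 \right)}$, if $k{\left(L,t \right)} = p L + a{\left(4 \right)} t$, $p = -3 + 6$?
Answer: $-720$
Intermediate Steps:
$p = 3$
$a{\left(l \right)} = -4 + l$ ($a{\left(l \right)} = l - 4 = -4 + l$)
$k{\left(L,t \right)} = 3 L$ ($k{\left(L,t \right)} = 3 L + \left(-4 + 4\right) t = 3 L + 0 t = 3 L + 0 = 3 L$)
$- 48 k{\left(1 + 4,-3 \right)} = - 48 \cdot 3 \left(1 + 4\right) = - 48 \cdot 3 \cdot 5 = \left(-48\right) 15 = -720$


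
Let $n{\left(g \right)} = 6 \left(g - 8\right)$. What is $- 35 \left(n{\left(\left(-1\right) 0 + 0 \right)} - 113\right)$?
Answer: $5635$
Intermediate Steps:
$n{\left(g \right)} = -48 + 6 g$ ($n{\left(g \right)} = 6 \left(-8 + g\right) = -48 + 6 g$)
$- 35 \left(n{\left(\left(-1\right) 0 + 0 \right)} - 113\right) = - 35 \left(\left(-48 + 6 \left(\left(-1\right) 0 + 0\right)\right) - 113\right) = - 35 \left(\left(-48 + 6 \left(0 + 0\right)\right) - 113\right) = - 35 \left(\left(-48 + 6 \cdot 0\right) - 113\right) = - 35 \left(\left(-48 + 0\right) - 113\right) = - 35 \left(-48 - 113\right) = \left(-35\right) \left(-161\right) = 5635$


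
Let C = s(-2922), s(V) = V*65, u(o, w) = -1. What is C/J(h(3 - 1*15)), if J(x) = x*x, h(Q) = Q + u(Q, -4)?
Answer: -14610/13 ≈ -1123.8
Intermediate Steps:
s(V) = 65*V
h(Q) = -1 + Q (h(Q) = Q - 1 = -1 + Q)
C = -189930 (C = 65*(-2922) = -189930)
J(x) = x²
C/J(h(3 - 1*15)) = -189930/(-1 + (3 - 1*15))² = -189930/(-1 + (3 - 15))² = -189930/(-1 - 12)² = -189930/((-13)²) = -189930/169 = -189930*1/169 = -14610/13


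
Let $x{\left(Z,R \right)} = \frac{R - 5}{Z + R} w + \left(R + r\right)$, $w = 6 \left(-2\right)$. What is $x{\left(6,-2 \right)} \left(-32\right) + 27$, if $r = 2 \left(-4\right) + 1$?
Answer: $-357$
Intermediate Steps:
$r = -7$ ($r = -8 + 1 = -7$)
$w = -12$
$x{\left(Z,R \right)} = -7 + R - \frac{12 \left(-5 + R\right)}{R + Z}$ ($x{\left(Z,R \right)} = \frac{R - 5}{Z + R} \left(-12\right) + \left(R - 7\right) = \frac{-5 + R}{R + Z} \left(-12\right) + \left(-7 + R\right) = - \frac{12 \left(-5 + R\right)}{R + Z} + \left(-7 + R\right) = -7 + R - \frac{12 \left(-5 + R\right)}{R + Z}$)
$x{\left(6,-2 \right)} \left(-32\right) + 27 = \frac{60 + \left(-2\right)^{2} - -38 - 42 - 12}{-2 + 6} \left(-32\right) + 27 = \frac{60 + 4 + 38 - 42 - 12}{4} \left(-32\right) + 27 = \frac{1}{4} \cdot 48 \left(-32\right) + 27 = 12 \left(-32\right) + 27 = -384 + 27 = -357$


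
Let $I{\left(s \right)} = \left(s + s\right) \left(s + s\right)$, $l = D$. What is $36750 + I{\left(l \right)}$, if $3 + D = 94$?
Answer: $69874$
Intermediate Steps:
$D = 91$ ($D = -3 + 94 = 91$)
$l = 91$
$I{\left(s \right)} = 4 s^{2}$ ($I{\left(s \right)} = 2 s 2 s = 4 s^{2}$)
$36750 + I{\left(l \right)} = 36750 + 4 \cdot 91^{2} = 36750 + 4 \cdot 8281 = 36750 + 33124 = 69874$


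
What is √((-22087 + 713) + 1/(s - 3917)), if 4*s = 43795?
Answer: I*√16909572516738/28127 ≈ 146.2*I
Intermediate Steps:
s = 43795/4 (s = (¼)*43795 = 43795/4 ≈ 10949.)
√((-22087 + 713) + 1/(s - 3917)) = √((-22087 + 713) + 1/(43795/4 - 3917)) = √(-21374 + 1/(28127/4)) = √(-21374 + 4/28127) = √(-601186494/28127) = I*√16909572516738/28127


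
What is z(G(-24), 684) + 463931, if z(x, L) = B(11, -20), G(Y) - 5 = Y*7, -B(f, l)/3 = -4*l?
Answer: 463691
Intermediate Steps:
B(f, l) = 12*l (B(f, l) = -(-12)*l = 12*l)
G(Y) = 5 + 7*Y (G(Y) = 5 + Y*7 = 5 + 7*Y)
z(x, L) = -240 (z(x, L) = 12*(-20) = -240)
z(G(-24), 684) + 463931 = -240 + 463931 = 463691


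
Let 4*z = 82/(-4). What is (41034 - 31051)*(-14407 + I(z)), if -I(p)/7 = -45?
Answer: -140680436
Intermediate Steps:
z = -41/8 (z = (82/(-4))/4 = (82*(-¼))/4 = (¼)*(-41/2) = -41/8 ≈ -5.1250)
I(p) = 315 (I(p) = -7*(-45) = 315)
(41034 - 31051)*(-14407 + I(z)) = (41034 - 31051)*(-14407 + 315) = 9983*(-14092) = -140680436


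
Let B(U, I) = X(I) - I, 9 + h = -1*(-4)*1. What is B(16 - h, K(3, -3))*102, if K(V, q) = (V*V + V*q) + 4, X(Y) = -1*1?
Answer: -510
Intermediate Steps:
X(Y) = -1
K(V, q) = 4 + V² + V*q (K(V, q) = (V² + V*q) + 4 = 4 + V² + V*q)
h = -5 (h = -9 - 1*(-4)*1 = -9 + 4*1 = -9 + 4 = -5)
B(U, I) = -1 - I
B(16 - h, K(3, -3))*102 = (-1 - (4 + 3² + 3*(-3)))*102 = (-1 - (4 + 9 - 9))*102 = (-1 - 1*4)*102 = (-1 - 4)*102 = -5*102 = -510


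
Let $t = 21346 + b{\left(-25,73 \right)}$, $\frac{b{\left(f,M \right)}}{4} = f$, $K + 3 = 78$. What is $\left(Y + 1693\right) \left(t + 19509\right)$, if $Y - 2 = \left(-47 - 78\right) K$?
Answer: $-312998400$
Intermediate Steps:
$K = 75$ ($K = -3 + 78 = 75$)
$b{\left(f,M \right)} = 4 f$
$Y = -9373$ ($Y = 2 + \left(-47 - 78\right) 75 = 2 - 9375 = -9373$)
$t = 21246$ ($t = 21346 + 4 \left(-25\right) = 21346 - 100 = 21246$)
$\left(Y + 1693\right) \left(t + 19509\right) = \left(-9373 + 1693\right) \left(21246 + 19509\right) = \left(-7680\right) 40755 = -312998400$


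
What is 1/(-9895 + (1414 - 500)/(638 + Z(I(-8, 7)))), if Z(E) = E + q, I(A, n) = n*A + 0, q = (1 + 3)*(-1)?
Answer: -289/2859198 ≈ -0.00010108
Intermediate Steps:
q = -4 (q = 4*(-1) = -4)
I(A, n) = A*n (I(A, n) = A*n + 0 = A*n)
Z(E) = -4 + E (Z(E) = E - 4 = -4 + E)
1/(-9895 + (1414 - 500)/(638 + Z(I(-8, 7)))) = 1/(-9895 + (1414 - 500)/(638 + (-4 - 8*7))) = 1/(-9895 + 914/(638 + (-4 - 56))) = 1/(-9895 + 914/(638 - 60)) = 1/(-9895 + 914/578) = 1/(-9895 + 914*(1/578)) = 1/(-9895 + 457/289) = 1/(-2859198/289) = -289/2859198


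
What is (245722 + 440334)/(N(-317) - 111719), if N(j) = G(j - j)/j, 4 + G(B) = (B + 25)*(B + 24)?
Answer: -217479752/35415519 ≈ -6.1408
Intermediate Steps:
G(B) = -4 + (24 + B)*(25 + B) (G(B) = -4 + (B + 25)*(B + 24) = -4 + (25 + B)*(24 + B) = -4 + (24 + B)*(25 + B))
N(j) = 596/j (N(j) = (596 + (j - j)² + 49*(j - j))/j = (596 + 0² + 49*0)/j = (596 + 0 + 0)/j = 596/j)
(245722 + 440334)/(N(-317) - 111719) = (245722 + 440334)/(596/(-317) - 111719) = 686056/(596*(-1/317) - 111719) = 686056/(-596/317 - 111719) = 686056/(-35415519/317) = 686056*(-317/35415519) = -217479752/35415519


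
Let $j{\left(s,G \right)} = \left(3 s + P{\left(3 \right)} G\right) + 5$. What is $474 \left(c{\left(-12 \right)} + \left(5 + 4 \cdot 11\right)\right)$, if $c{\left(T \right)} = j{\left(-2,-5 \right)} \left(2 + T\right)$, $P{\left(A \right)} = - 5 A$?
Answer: $-327534$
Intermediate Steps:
$j{\left(s,G \right)} = 5 - 15 G + 3 s$ ($j{\left(s,G \right)} = \left(3 s + \left(-5\right) 3 G\right) + 5 = \left(3 s - 15 G\right) + 5 = \left(- 15 G + 3 s\right) + 5 = 5 - 15 G + 3 s$)
$c{\left(T \right)} = 148 + 74 T$ ($c{\left(T \right)} = \left(5 - -75 + 3 \left(-2\right)\right) \left(2 + T\right) = \left(5 + 75 - 6\right) \left(2 + T\right) = 74 \left(2 + T\right) = 148 + 74 T$)
$474 \left(c{\left(-12 \right)} + \left(5 + 4 \cdot 11\right)\right) = 474 \left(\left(148 + 74 \left(-12\right)\right) + \left(5 + 4 \cdot 11\right)\right) = 474 \left(\left(148 - 888\right) + \left(5 + 44\right)\right) = 474 \left(-740 + 49\right) = 474 \left(-691\right) = -327534$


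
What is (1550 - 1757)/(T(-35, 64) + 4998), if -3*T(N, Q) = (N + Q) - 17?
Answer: -207/4994 ≈ -0.041450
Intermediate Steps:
T(N, Q) = 17/3 - N/3 - Q/3 (T(N, Q) = -((N + Q) - 17)/3 = -(-17 + N + Q)/3 = 17/3 - N/3 - Q/3)
(1550 - 1757)/(T(-35, 64) + 4998) = (1550 - 1757)/((17/3 - ⅓*(-35) - ⅓*64) + 4998) = -207/((17/3 + 35/3 - 64/3) + 4998) = -207/(-4 + 4998) = -207/4994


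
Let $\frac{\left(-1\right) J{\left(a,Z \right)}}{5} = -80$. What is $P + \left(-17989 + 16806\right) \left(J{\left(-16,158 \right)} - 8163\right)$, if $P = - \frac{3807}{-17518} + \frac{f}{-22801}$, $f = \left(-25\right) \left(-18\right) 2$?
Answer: $\frac{3668197882191629}{399427918} \approx 9.1836 \cdot 10^{6}$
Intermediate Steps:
$J{\left(a,Z \right)} = 400$ ($J{\left(a,Z \right)} = \left(-5\right) \left(-80\right) = 400$)
$f = 900$ ($f = 450 \cdot 2 = 900$)
$P = \frac{71037207}{399427918}$ ($P = - \frac{3807}{-17518} + \frac{900}{-22801} = \left(-3807\right) \left(- \frac{1}{17518}\right) + 900 \left(- \frac{1}{22801}\right) = \frac{3807}{17518} - \frac{900}{22801} = \frac{71037207}{399427918} \approx 0.17785$)
$P + \left(-17989 + 16806\right) \left(J{\left(-16,158 \right)} - 8163\right) = \frac{71037207}{399427918} + \left(-17989 + 16806\right) \left(400 - 8163\right) = \frac{71037207}{399427918} - -9183629 = \frac{71037207}{399427918} + 9183629 = \frac{3668197882191629}{399427918}$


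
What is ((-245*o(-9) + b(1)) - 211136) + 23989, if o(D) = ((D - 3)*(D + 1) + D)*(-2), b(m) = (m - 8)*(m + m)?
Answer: -144531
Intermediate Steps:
b(m) = 2*m*(-8 + m) (b(m) = (-8 + m)*(2*m) = 2*m*(-8 + m))
o(D) = -2*D - 2*(1 + D)*(-3 + D) (o(D) = ((-3 + D)*(1 + D) + D)*(-2) = ((1 + D)*(-3 + D) + D)*(-2) = (D + (1 + D)*(-3 + D))*(-2) = -2*D - 2*(1 + D)*(-3 + D))
((-245*o(-9) + b(1)) - 211136) + 23989 = ((-245*(6 - 2*(-9)² + 2*(-9)) + 2*1*(-8 + 1)) - 211136) + 23989 = ((-245*(6 - 2*81 - 18) + 2*1*(-7)) - 211136) + 23989 = ((-245*(6 - 162 - 18) - 14) - 211136) + 23989 = ((-245*(-174) - 14) - 211136) + 23989 = ((42630 - 14) - 211136) + 23989 = (42616 - 211136) + 23989 = -168520 + 23989 = -144531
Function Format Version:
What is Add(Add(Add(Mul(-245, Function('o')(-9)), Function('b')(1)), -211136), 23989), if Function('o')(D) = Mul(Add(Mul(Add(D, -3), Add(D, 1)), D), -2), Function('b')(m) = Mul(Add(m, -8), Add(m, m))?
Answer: -144531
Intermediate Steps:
Function('b')(m) = Mul(2, m, Add(-8, m)) (Function('b')(m) = Mul(Add(-8, m), Mul(2, m)) = Mul(2, m, Add(-8, m)))
Function('o')(D) = Add(Mul(-2, D), Mul(-2, Add(1, D), Add(-3, D))) (Function('o')(D) = Mul(Add(Mul(Add(-3, D), Add(1, D)), D), -2) = Mul(Add(Mul(Add(1, D), Add(-3, D)), D), -2) = Mul(Add(D, Mul(Add(1, D), Add(-3, D))), -2) = Add(Mul(-2, D), Mul(-2, Add(1, D), Add(-3, D))))
Add(Add(Add(Mul(-245, Function('o')(-9)), Function('b')(1)), -211136), 23989) = Add(Add(Add(Mul(-245, Add(6, Mul(-2, Pow(-9, 2)), Mul(2, -9))), Mul(2, 1, Add(-8, 1))), -211136), 23989) = Add(Add(Add(Mul(-245, Add(6, Mul(-2, 81), -18)), Mul(2, 1, -7)), -211136), 23989) = Add(Add(Add(Mul(-245, Add(6, -162, -18)), -14), -211136), 23989) = Add(Add(Add(Mul(-245, -174), -14), -211136), 23989) = Add(Add(Add(42630, -14), -211136), 23989) = Add(Add(42616, -211136), 23989) = Add(-168520, 23989) = -144531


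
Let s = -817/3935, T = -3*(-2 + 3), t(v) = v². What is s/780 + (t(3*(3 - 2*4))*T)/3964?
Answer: -259377011/1520838150 ≈ -0.17055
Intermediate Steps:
T = -3 (T = -3*1 = -3)
s = -817/3935 (s = -817*1/3935 = -817/3935 ≈ -0.20762)
s/780 + (t(3*(3 - 2*4))*T)/3964 = -817/3935/780 + ((3*(3 - 2*4))²*(-3))/3964 = -817/3935*1/780 + ((3*(3 - 8))²*(-3))*(1/3964) = -817/3069300 + ((3*(-5))²*(-3))*(1/3964) = -817/3069300 + ((-15)²*(-3))*(1/3964) = -817/3069300 + (225*(-3))*(1/3964) = -817/3069300 - 675*1/3964 = -817/3069300 - 675/3964 = -259377011/1520838150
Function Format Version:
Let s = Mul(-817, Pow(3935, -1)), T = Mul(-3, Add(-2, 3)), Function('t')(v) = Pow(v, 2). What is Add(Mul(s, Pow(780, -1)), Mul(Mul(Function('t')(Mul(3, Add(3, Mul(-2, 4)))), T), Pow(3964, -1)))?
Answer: Rational(-259377011, 1520838150) ≈ -0.17055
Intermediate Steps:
T = -3 (T = Mul(-3, 1) = -3)
s = Rational(-817, 3935) (s = Mul(-817, Rational(1, 3935)) = Rational(-817, 3935) ≈ -0.20762)
Add(Mul(s, Pow(780, -1)), Mul(Mul(Function('t')(Mul(3, Add(3, Mul(-2, 4)))), T), Pow(3964, -1))) = Add(Mul(Rational(-817, 3935), Pow(780, -1)), Mul(Mul(Pow(Mul(3, Add(3, Mul(-2, 4))), 2), -3), Pow(3964, -1))) = Add(Mul(Rational(-817, 3935), Rational(1, 780)), Mul(Mul(Pow(Mul(3, Add(3, -8)), 2), -3), Rational(1, 3964))) = Add(Rational(-817, 3069300), Mul(Mul(Pow(Mul(3, -5), 2), -3), Rational(1, 3964))) = Add(Rational(-817, 3069300), Mul(Mul(Pow(-15, 2), -3), Rational(1, 3964))) = Add(Rational(-817, 3069300), Mul(Mul(225, -3), Rational(1, 3964))) = Add(Rational(-817, 3069300), Mul(-675, Rational(1, 3964))) = Add(Rational(-817, 3069300), Rational(-675, 3964)) = Rational(-259377011, 1520838150)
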